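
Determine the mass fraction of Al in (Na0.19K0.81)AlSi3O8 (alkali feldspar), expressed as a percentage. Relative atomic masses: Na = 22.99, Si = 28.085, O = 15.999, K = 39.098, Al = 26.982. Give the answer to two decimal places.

M((Na0.19K0.81)AlSi3O8) = 275.266 g/mol.
Al contributes 1 × 26.982 = 26.982 g per mole.
26.982/275.266 = 0.0980 → 9.80%.

9.80 mass %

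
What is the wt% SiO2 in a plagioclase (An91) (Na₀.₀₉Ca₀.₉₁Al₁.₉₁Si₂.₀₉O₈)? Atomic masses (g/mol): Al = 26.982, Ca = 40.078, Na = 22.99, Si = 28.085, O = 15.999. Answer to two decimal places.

45.37 wt%

Molar mass of Na₀.₀₉Ca₀.₉₁Al₁.₉₁Si₂.₀₉O₈ = 0.09*22.99 + 0.91*40.078 + 1.91*26.982 + 2.09*28.085 + 8*15.999 = 276.765 g/mol.
Each formula unit contains 2.09 Si, equivalent to 2.09/1 = 2.0900 mol SiO2.
M(SiO2) = 1×28.085 + 2×15.999 = 60.083 g/mol.
Mass of SiO2 per formula unit = 2.0900 × 60.083 = 125.573 g.
SiO2 wt% = 125.573 / 276.765 × 100 = 45.37%.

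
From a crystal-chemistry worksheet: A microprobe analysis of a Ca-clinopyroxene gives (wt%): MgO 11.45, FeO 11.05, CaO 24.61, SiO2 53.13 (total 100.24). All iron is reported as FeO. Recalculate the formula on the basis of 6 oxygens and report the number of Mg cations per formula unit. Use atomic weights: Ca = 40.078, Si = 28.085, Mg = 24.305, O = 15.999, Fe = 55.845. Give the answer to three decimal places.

0.644 Mg apfu

MgO (M=40.304): mol = 0.28409; Mg = 0.28409, O = 0.28409.
FeO (M=71.844): mol = 0.15381; Fe = 0.15381, O = 0.15381.
CaO (M=56.077): mol = 0.43886; Ca = 0.43886, O = 0.43886.
SiO2 (M=60.083): mol = 0.88428; Si = 0.88428, O = 1.76856.
ΣO = 2.64532; factor = 6/ΣO = 2.26816.
Mg apfu = 0.28409 × 2.26816 = 0.644.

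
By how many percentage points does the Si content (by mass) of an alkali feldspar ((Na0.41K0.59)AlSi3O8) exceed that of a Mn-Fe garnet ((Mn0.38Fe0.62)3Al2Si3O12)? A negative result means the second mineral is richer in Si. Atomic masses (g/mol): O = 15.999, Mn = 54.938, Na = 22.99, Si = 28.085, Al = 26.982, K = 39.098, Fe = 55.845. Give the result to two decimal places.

14.05 percentage points

First mineral: 84.255 g Si in 271.723 g formula = 31.01 wt% Si.
Second mineral: 84.255 g Si in 496.708 g formula = 16.96 wt% Si.
31.01% − 16.96% gives a difference of 14.05 percentage points.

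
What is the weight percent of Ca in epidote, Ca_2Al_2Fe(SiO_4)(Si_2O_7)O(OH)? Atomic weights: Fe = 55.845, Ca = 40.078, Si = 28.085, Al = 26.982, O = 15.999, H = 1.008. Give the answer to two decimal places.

Molar mass of Ca_2Al_2Fe(SiO_4)(Si_2O_7)O(OH): 2·40.078 + 2·26.982 + 1·55.845 + 3·28.085 + 13·15.999 + 1·1.008 = 483.215 g/mol.
Mass of Ca per formula unit: 2 × 40.078 = 80.156 g.
Weight fraction Ca = 80.156 / 483.215 = 0.1659.

16.59 wt%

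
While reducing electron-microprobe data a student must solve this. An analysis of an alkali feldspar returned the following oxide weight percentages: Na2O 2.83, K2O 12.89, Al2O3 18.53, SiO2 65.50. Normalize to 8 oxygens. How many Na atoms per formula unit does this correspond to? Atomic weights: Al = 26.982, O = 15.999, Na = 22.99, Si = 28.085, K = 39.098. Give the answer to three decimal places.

0.251 Na apfu

2.83 wt% Na2O ÷ 61.979 g/mol = 0.04566 mol, giving 0.09132 Na and 0.04566 O.
12.89 wt% K2O ÷ 94.195 g/mol = 0.13684 mol, giving 0.27368 K and 0.13684 O.
18.53 wt% Al2O3 ÷ 101.961 g/mol = 0.18174 mol, giving 0.36348 Al and 0.54522 O.
65.50 wt% SiO2 ÷ 60.083 g/mol = 1.09016 mol, giving 1.09016 Si and 2.18032 O.
Oxygen sums to 2.90804; scaling by 8/2.90804 = 2.75099 puts the formula on 8 O.
Na: 0.09132 × 2.75099 = 0.251 atoms per formula unit.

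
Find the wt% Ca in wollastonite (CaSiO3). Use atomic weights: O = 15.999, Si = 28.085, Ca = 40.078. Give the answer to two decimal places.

Molar mass of CaSiO3: 1*40.078 + 1*28.085 + 3*15.999 = 116.160 g/mol.
Mass of Ca per formula unit: 1 × 40.078 = 40.078 g.
Weight fraction Ca = 40.078 / 116.160 = 0.3450.

34.50 mass %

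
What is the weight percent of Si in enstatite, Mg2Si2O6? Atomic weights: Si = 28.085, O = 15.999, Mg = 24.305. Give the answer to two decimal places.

27.98 wt%

M(Mg2Si2O6) = 200.774 g/mol.
Si contributes 2 × 28.085 = 56.170 g per mole.
56.170/200.774 = 0.2798 → 27.98%.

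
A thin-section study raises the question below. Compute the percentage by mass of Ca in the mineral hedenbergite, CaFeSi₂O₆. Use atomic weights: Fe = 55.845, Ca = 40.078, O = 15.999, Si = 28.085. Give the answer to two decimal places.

16.15 wt%

Molar mass of CaFeSi₂O₆: 1·40.078 + 1·55.845 + 2·28.085 + 6·15.999 = 248.087 g/mol.
Mass of Ca per formula unit: 1 × 40.078 = 40.078 g.
Weight fraction Ca = 40.078 / 248.087 = 0.1615.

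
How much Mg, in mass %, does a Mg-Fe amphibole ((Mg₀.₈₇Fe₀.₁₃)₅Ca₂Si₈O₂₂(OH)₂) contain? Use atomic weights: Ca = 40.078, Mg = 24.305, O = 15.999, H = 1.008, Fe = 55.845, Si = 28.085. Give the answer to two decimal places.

Formula mass = 4.35*24.305 + 0.65*55.845 + 2*40.078 + 8*28.085 + 24*15.999 + 2*1.008 = 832.854 g/mol, of which 105.727 g is Mg.
So Mg makes up 105.727/832.854 = 0.1269 of the mass, i.e. 12.69%.

12.69 mass %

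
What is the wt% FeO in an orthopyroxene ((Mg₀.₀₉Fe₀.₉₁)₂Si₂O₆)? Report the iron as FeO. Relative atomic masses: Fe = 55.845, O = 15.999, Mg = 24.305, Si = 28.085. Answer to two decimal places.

Molar mass of (Mg₀.₀₉Fe₀.₉₁)₂Si₂O₆ = 0.18×24.305 + 1.82×55.845 + 2×28.085 + 6×15.999 = 258.177 g/mol.
Each formula unit contains 1.82 Fe, equivalent to 1.82/1 = 1.8200 mol FeO.
M(FeO) = 1×55.845 + 1×15.999 = 71.844 g/mol.
Mass of FeO per formula unit = 1.8200 × 71.844 = 130.756 g.
FeO wt% = 130.756 / 258.177 × 100 = 50.65%.

50.65 wt%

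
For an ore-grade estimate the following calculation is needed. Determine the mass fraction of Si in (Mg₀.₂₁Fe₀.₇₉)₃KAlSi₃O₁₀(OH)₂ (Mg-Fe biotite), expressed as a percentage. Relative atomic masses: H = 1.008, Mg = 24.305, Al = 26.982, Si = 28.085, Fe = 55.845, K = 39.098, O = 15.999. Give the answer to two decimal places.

17.12 mass %

Molar mass of (Mg₀.₂₁Fe₀.₇₉)₃KAlSi₃O₁₀(OH)₂: 0.63×24.305 + 2.37×55.845 + 1×39.098 + 1×26.982 + 3×28.085 + 12×15.999 + 2×1.008 = 492.004 g/mol.
Mass of Si per formula unit: 3 × 28.085 = 84.255 g.
Weight fraction Si = 84.255 / 492.004 = 0.1712.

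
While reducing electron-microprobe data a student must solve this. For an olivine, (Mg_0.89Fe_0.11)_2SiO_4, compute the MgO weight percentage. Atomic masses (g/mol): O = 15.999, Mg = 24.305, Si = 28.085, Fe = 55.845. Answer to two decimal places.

M((Mg_0.89Fe_0.11)_2SiO_4) = 147.630 g/mol; M(MgO) = 40.304 g/mol.
Moles MgO per formula unit = 1.78 Mg ÷ 1 = 1.7800.
MgO fraction = (1.7800 × 40.304) / 147.630 = 71.741/147.630 = 0.4860.

48.60 wt%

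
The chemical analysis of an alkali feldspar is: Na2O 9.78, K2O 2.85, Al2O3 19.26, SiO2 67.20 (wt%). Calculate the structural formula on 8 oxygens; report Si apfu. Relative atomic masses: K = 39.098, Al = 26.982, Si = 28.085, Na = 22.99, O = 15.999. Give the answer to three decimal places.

2.991 Si apfu

Na2O (M=61.979): mol = 0.15780; Na = 0.31560, O = 0.15780.
K2O (M=94.195): mol = 0.03026; K = 0.06052, O = 0.03026.
Al2O3 (M=101.961): mol = 0.18890; Al = 0.37780, O = 0.56670.
SiO2 (M=60.083): mol = 1.11845; Si = 1.11845, O = 2.23690.
ΣO = 2.99166; factor = 8/ΣO = 2.67410.
Si apfu = 1.11845 × 2.67410 = 2.991.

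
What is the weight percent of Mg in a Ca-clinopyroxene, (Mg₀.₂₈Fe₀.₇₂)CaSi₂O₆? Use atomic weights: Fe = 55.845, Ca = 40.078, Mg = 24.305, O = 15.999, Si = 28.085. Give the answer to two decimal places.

2.84 mass %

Molar mass of (Mg₀.₂₈Fe₀.₇₂)CaSi₂O₆: 0.28×24.305 + 0.72×55.845 + 1×40.078 + 2×28.085 + 6×15.999 = 239.256 g/mol.
Mass of Mg per formula unit: 0.28 × 24.305 = 6.805 g.
Weight fraction Mg = 6.805 / 239.256 = 0.0284.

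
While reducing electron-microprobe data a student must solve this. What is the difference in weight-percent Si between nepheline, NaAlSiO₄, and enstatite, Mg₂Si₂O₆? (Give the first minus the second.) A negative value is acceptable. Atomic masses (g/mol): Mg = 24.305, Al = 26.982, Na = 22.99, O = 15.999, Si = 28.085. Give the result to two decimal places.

M(NaAlSiO₄) = 142.053 g/mol, so wt% Si = 28.085/142.053 × 100 = 19.77%.
M(Mg₂Si₂O₆) = 200.774 g/mol, so wt% Si = 56.170/200.774 × 100 = 27.98%.
19.77 − 27.98 = -8.21 pp.

-8.21 percentage points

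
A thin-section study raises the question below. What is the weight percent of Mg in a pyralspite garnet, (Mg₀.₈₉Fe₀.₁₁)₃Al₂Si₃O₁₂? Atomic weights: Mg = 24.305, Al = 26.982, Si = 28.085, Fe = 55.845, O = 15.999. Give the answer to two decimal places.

15.69 wt%

Formula mass = 2.67·24.305 + 0.33·55.845 + 2·26.982 + 3·28.085 + 12·15.999 = 413.530 g/mol, of which 64.894 g is Mg.
So Mg makes up 64.894/413.530 = 0.1569 of the mass, i.e. 15.69%.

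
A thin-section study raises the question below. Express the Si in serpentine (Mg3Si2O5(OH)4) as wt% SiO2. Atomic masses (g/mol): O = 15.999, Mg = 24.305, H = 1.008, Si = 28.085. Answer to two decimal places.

M(Mg3Si2O5(OH)4) = 277.108 g/mol; M(SiO2) = 60.083 g/mol.
Moles SiO2 per formula unit = 2 Si ÷ 1 = 2.0000.
SiO2 fraction = (2.0000 × 60.083) / 277.108 = 120.166/277.108 = 0.4336.

43.36 wt%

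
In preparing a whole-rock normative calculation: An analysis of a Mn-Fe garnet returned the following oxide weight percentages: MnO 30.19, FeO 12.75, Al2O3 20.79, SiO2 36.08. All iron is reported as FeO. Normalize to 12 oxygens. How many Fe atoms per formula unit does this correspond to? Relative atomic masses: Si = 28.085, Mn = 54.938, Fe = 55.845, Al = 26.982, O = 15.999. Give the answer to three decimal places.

0.882 Fe apfu

MnO (M=70.937): mol = 0.42559; Mn = 0.42559, O = 0.42559.
FeO (M=71.844): mol = 0.17747; Fe = 0.17747, O = 0.17747.
Al2O3 (M=101.961): mol = 0.20390; Al = 0.40780, O = 0.61170.
SiO2 (M=60.083): mol = 0.60050; Si = 0.60050, O = 1.20100.
ΣO = 2.41576; factor = 12/ΣO = 4.96738.
Fe apfu = 0.17747 × 4.96738 = 0.882.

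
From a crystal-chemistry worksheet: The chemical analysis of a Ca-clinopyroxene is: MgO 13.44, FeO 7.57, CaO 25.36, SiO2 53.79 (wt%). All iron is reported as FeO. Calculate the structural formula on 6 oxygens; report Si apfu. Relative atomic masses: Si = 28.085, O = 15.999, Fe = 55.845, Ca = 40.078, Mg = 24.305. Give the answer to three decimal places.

2.003 Si apfu

MgO: 13.44/40.304 = 0.33347 mol → 0.33347 mol Mg, 0.33347 mol O.
FeO: 7.57/71.844 = 0.10537 mol → 0.10537 mol Fe, 0.10537 mol O.
CaO: 25.36/56.077 = 0.45224 mol → 0.45224 mol Ca, 0.45224 mol O.
SiO2: 53.79/60.083 = 0.89526 mol → 0.89526 mol Si, 1.79052 mol O.
Total oxygen = 2.68160 mol. Normalization factor = 6/2.68160 = 2.23747.
Si per 6 O = 0.89526 × 2.23747 = 2.003.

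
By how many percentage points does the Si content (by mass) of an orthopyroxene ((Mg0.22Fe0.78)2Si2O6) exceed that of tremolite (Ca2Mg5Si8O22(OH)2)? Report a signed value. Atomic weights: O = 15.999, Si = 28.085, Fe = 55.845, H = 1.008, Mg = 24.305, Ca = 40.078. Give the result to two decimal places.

-5.19 percentage points

M((Mg0.22Fe0.78)2Si2O6) = 249.976 g/mol, so wt% Si = 56.170/249.976 × 100 = 22.47%.
M(Ca2Mg5Si8O22(OH)2) = 812.353 g/mol, so wt% Si = 224.680/812.353 × 100 = 27.66%.
22.47 − 27.66 = -5.19 pp.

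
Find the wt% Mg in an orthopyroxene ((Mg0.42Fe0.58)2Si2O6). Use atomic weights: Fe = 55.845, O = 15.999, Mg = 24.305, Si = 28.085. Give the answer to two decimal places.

Molar mass of (Mg0.42Fe0.58)2Si2O6: 0.84×24.305 + 1.16×55.845 + 2×28.085 + 6×15.999 = 237.360 g/mol.
Mass of Mg per formula unit: 0.84 × 24.305 = 20.416 g.
Weight fraction Mg = 20.416 / 237.360 = 0.0860.

8.60 weight percent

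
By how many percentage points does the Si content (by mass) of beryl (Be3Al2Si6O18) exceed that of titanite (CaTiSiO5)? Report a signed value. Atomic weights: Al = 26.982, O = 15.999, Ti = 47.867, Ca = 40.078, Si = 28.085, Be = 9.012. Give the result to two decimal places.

M(Be3Al2Si6O18) = 537.492 g/mol, so wt% Si = 168.510/537.492 × 100 = 31.35%.
M(CaTiSiO5) = 196.025 g/mol, so wt% Si = 28.085/196.025 × 100 = 14.33%.
31.35 − 14.33 = 17.02 pp.

17.02 percentage points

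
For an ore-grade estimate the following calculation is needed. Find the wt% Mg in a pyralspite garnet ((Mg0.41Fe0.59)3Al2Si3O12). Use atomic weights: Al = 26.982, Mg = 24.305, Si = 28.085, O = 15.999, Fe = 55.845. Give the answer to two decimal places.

6.51 weight percent

Formula mass = 1.23·24.305 + 1.77·55.845 + 2·26.982 + 3·28.085 + 12·15.999 = 458.948 g/mol, of which 29.895 g is Mg.
So Mg makes up 29.895/458.948 = 0.0651 of the mass, i.e. 6.51%.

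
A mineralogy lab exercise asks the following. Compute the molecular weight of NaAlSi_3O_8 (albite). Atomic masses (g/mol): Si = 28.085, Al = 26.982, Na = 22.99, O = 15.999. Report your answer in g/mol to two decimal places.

262.22 g/mol

M = 1·22.99 + 1·26.982 + 3·28.085 + 8·15.999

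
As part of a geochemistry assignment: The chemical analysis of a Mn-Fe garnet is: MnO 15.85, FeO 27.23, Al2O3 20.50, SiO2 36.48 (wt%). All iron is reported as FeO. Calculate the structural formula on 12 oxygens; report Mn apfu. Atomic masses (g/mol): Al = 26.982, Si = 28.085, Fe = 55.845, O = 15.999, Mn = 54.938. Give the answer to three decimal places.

MnO (M=70.937): mol = 0.22344; Mn = 0.22344, O = 0.22344.
FeO (M=71.844): mol = 0.37902; Fe = 0.37902, O = 0.37902.
Al2O3 (M=101.961): mol = 0.20106; Al = 0.40212, O = 0.60318.
SiO2 (M=60.083): mol = 0.60716; Si = 0.60716, O = 1.21432.
ΣO = 2.41996; factor = 12/ΣO = 4.95876.
Mn apfu = 0.22344 × 4.95876 = 1.108.

1.108 Mn apfu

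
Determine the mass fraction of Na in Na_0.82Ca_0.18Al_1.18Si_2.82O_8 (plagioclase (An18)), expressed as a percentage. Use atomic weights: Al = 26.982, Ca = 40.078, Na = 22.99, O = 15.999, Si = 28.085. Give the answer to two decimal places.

7.11 wt%

M(Na_0.82Ca_0.18Al_1.18Si_2.82O_8) = 265.096 g/mol.
Na contributes 0.82 × 22.99 = 18.852 g per mole.
18.852/265.096 = 0.0711 → 7.11%.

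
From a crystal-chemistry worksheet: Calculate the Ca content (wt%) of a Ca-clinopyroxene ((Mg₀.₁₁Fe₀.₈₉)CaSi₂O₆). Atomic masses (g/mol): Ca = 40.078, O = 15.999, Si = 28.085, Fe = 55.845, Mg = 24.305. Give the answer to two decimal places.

Formula mass = 0.11×24.305 + 0.89×55.845 + 1×40.078 + 2×28.085 + 6×15.999 = 244.618 g/mol, of which 40.078 g is Ca.
So Ca makes up 40.078/244.618 = 0.1638 of the mass, i.e. 16.38%.

16.38 wt%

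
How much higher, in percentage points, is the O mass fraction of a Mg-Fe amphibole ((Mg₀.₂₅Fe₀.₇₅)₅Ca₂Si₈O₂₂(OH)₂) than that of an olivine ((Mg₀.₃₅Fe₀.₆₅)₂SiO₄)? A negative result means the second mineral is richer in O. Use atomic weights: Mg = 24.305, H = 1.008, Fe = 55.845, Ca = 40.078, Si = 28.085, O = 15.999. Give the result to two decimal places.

6.04 percentage points

First mineral: 383.976 g O in 930.628 g formula = 41.26 wt% O.
Second mineral: 63.996 g O in 181.693 g formula = 35.22 wt% O.
41.26% − 35.22% gives a difference of 6.04 percentage points.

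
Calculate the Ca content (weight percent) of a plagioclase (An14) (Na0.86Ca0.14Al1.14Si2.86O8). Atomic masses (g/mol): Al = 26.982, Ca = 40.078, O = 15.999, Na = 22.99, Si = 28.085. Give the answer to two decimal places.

2.12 weight percent

Molar mass of Na0.86Ca0.14Al1.14Si2.86O8: 0.86×22.99 + 0.14×40.078 + 1.14×26.982 + 2.86×28.085 + 8×15.999 = 264.457 g/mol.
Mass of Ca per formula unit: 0.14 × 40.078 = 5.611 g.
Weight fraction Ca = 5.611 / 264.457 = 0.0212.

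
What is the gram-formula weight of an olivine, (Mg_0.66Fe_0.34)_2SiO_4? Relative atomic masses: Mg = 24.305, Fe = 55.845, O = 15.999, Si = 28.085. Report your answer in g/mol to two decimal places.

The formula mass is the sum 1.32(24.305) + 0.68(55.845) + 1(28.085) + 4(15.999).

162.14 g/mol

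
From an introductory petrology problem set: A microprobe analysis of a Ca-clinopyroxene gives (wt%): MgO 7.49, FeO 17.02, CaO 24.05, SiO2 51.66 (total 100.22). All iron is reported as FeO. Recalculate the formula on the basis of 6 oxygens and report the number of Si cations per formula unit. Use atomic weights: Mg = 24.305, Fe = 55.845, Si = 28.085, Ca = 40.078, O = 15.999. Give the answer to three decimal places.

MgO (M=40.304): mol = 0.18584; Mg = 0.18584, O = 0.18584.
FeO (M=71.844): mol = 0.23690; Fe = 0.23690, O = 0.23690.
CaO (M=56.077): mol = 0.42887; Ca = 0.42887, O = 0.42887.
SiO2 (M=60.083): mol = 0.85981; Si = 0.85981, O = 1.71962.
ΣO = 2.57123; factor = 6/ΣO = 2.33351.
Si apfu = 0.85981 × 2.33351 = 2.006.

2.006 Si apfu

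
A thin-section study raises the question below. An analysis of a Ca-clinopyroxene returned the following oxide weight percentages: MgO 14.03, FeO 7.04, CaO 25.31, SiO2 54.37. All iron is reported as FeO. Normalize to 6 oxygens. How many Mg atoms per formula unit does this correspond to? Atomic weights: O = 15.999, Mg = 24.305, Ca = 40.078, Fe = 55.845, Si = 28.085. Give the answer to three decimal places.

MgO (M=40.304): mol = 0.34810; Mg = 0.34810, O = 0.34810.
FeO (M=71.844): mol = 0.09799; Fe = 0.09799, O = 0.09799.
CaO (M=56.077): mol = 0.45134; Ca = 0.45134, O = 0.45134.
SiO2 (M=60.083): mol = 0.90491; Si = 0.90491, O = 1.80982.
ΣO = 2.70725; factor = 6/ΣO = 2.21627.
Mg apfu = 0.34810 × 2.21627 = 0.771.

0.771 Mg apfu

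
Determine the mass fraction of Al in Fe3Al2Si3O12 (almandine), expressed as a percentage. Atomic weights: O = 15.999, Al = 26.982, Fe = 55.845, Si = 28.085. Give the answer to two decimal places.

M(Fe3Al2Si3O12) = 497.742 g/mol.
Al contributes 2 × 26.982 = 53.964 g per mole.
53.964/497.742 = 0.1084 → 10.84%.

10.84 weight percent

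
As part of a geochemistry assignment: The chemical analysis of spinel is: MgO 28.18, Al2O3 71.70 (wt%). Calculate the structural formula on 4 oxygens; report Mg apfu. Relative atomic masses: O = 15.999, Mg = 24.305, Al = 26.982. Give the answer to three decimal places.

28.18 wt% MgO ÷ 40.304 g/mol = 0.69919 mol, giving 0.69919 Mg and 0.69919 O.
71.70 wt% Al2O3 ÷ 101.961 g/mol = 0.70321 mol, giving 1.40642 Al and 2.10963 O.
Oxygen sums to 2.80882; scaling by 4/2.80882 = 1.42409 puts the formula on 4 O.
Mg: 0.69919 × 1.42409 = 0.996 atoms per formula unit.

0.996 Mg apfu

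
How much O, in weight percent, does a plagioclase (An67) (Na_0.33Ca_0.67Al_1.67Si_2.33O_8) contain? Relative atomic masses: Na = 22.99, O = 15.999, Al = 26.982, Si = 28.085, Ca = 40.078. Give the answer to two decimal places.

Formula mass = 0.33*22.99 + 0.67*40.078 + 1.67*26.982 + 2.33*28.085 + 8*15.999 = 272.929 g/mol, of which 127.992 g is O.
So O makes up 127.992/272.929 = 0.4690 of the mass, i.e. 46.90%.

46.90 weight percent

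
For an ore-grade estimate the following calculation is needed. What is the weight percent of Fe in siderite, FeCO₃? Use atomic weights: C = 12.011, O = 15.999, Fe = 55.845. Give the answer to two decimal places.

Formula mass = 1×55.845 + 1×12.011 + 3×15.999 = 115.853 g/mol, of which 55.845 g is Fe.
So Fe makes up 55.845/115.853 = 0.4820 of the mass, i.e. 48.20%.

48.20 mass %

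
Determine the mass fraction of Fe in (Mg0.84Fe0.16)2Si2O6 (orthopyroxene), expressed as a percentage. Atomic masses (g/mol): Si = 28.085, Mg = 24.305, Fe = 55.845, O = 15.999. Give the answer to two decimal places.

Formula mass = 1.68×24.305 + 0.32×55.845 + 2×28.085 + 6×15.999 = 210.867 g/mol, of which 17.870 g is Fe.
So Fe makes up 17.870/210.867 = 0.0847 of the mass, i.e. 8.47%.

8.47 mass %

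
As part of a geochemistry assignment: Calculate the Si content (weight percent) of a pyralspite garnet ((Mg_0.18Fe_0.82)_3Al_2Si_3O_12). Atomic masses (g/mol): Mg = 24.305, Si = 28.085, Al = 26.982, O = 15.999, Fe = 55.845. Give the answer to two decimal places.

17.53 weight percent

Formula mass = 0.54*24.305 + 2.46*55.845 + 2*26.982 + 3*28.085 + 12*15.999 = 480.710 g/mol, of which 84.255 g is Si.
So Si makes up 84.255/480.710 = 0.1753 of the mass, i.e. 17.53%.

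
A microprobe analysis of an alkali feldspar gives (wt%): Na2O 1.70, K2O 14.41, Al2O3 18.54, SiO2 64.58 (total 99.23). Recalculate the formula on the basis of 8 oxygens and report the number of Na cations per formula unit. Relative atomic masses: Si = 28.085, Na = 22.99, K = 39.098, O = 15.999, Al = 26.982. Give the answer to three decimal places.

Na2O: 1.70/61.979 = 0.02743 mol → 0.05486 mol Na, 0.02743 mol O.
K2O: 14.41/94.195 = 0.15298 mol → 0.30596 mol K, 0.15298 mol O.
Al2O3: 18.54/101.961 = 0.18183 mol → 0.36366 mol Al, 0.54549 mol O.
SiO2: 64.58/60.083 = 1.07485 mol → 1.07485 mol Si, 2.14970 mol O.
Total oxygen = 2.87560 mol. Normalization factor = 8/2.87560 = 2.78203.
Na per 8 O = 0.05486 × 2.78203 = 0.153.

0.153 Na apfu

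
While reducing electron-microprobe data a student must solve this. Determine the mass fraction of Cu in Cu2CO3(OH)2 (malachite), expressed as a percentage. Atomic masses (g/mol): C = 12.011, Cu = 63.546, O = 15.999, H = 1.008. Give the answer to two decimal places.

Formula mass = 2×63.546 + 1×12.011 + 5×15.999 + 2×1.008 = 221.114 g/mol, of which 127.092 g is Cu.
So Cu makes up 127.092/221.114 = 0.5748 of the mass, i.e. 57.48%.

57.48 weight percent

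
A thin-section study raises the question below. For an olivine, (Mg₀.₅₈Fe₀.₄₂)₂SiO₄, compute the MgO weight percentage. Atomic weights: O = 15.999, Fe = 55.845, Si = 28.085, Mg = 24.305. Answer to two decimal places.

Formula mass = 167.185 g/mol.
1.16 Mg → 1.1600 mol MgO per formula unit; M(MgO) = 40.304, so MgO mass = 46.753 g.
46.753/167.185 × 100 = 27.96 wt%.

27.96 wt%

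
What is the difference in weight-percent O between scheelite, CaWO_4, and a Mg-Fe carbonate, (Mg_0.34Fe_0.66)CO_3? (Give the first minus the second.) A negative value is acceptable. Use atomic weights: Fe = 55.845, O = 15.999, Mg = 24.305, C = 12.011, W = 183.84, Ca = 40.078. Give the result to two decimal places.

First mineral: 63.996 g O in 287.914 g formula = 22.23 wt% O.
Second mineral: 47.997 g O in 105.129 g formula = 45.66 wt% O.
22.23% − 45.66% gives a difference of -23.43 percentage points.

-23.43 percentage points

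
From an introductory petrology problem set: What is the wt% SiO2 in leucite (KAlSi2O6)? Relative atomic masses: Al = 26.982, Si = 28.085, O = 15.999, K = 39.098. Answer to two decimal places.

Molar mass of KAlSi2O6 = 1·39.098 + 1·26.982 + 2·28.085 + 6·15.999 = 218.244 g/mol.
Each formula unit contains 2 Si, equivalent to 2/1 = 2.0000 mol SiO2.
M(SiO2) = 1×28.085 + 2×15.999 = 60.083 g/mol.
Mass of SiO2 per formula unit = 2.0000 × 60.083 = 120.166 g.
SiO2 wt% = 120.166 / 218.244 × 100 = 55.06%.

55.06 wt%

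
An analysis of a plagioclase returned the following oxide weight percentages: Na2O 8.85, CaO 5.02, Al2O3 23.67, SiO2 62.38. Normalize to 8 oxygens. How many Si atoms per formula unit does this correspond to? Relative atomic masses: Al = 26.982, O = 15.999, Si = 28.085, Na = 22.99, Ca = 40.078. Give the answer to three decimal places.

8.85 wt% Na2O ÷ 61.979 g/mol = 0.14279 mol, giving 0.28558 Na and 0.14279 O.
5.02 wt% CaO ÷ 56.077 g/mol = 0.08952 mol, giving 0.08952 Ca and 0.08952 O.
23.67 wt% Al2O3 ÷ 101.961 g/mol = 0.23215 mol, giving 0.46430 Al and 0.69645 O.
62.38 wt% SiO2 ÷ 60.083 g/mol = 1.03823 mol, giving 1.03823 Si and 2.07646 O.
Oxygen sums to 3.00522; scaling by 8/3.00522 = 2.66203 puts the formula on 8 O.
Si: 1.03823 × 2.66203 = 2.764 atoms per formula unit.

2.764 Si apfu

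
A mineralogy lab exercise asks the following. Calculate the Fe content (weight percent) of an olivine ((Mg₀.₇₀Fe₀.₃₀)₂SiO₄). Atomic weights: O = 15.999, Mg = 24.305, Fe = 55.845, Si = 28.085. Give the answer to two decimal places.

M((Mg₀.₇₀Fe₀.₃₀)₂SiO₄) = 159.615 g/mol.
Fe contributes 0.60 × 55.845 = 33.507 g per mole.
33.507/159.615 = 0.2099 → 20.99%.

20.99 weight percent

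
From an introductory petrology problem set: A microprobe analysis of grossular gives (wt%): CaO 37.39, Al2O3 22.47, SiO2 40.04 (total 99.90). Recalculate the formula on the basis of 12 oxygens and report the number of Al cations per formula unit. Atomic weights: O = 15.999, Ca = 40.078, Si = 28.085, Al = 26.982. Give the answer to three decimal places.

CaO: 37.39/56.077 = 0.66676 mol → 0.66676 mol Ca, 0.66676 mol O.
Al2O3: 22.47/101.961 = 0.22038 mol → 0.44076 mol Al, 0.66114 mol O.
SiO2: 40.04/60.083 = 0.66641 mol → 0.66641 mol Si, 1.33282 mol O.
Total oxygen = 2.66072 mol. Normalization factor = 12/2.66072 = 4.51006.
Al per 12 O = 0.44076 × 4.51006 = 1.988.

1.988 Al apfu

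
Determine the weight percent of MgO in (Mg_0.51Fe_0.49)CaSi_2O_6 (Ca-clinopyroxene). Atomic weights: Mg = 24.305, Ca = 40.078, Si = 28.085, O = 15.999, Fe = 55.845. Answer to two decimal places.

Formula mass = 232.002 g/mol.
0.51 Mg → 0.5100 mol MgO per formula unit; M(MgO) = 40.304, so MgO mass = 20.555 g.
20.555/232.002 × 100 = 8.86 wt%.

8.86 wt%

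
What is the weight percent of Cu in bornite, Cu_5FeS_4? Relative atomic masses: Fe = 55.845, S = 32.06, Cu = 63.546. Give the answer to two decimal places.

63.32 wt%

Formula mass = 5·63.546 + 1·55.845 + 4·32.06 = 501.815 g/mol, of which 317.730 g is Cu.
So Cu makes up 317.730/501.815 = 0.6332 of the mass, i.e. 63.32%.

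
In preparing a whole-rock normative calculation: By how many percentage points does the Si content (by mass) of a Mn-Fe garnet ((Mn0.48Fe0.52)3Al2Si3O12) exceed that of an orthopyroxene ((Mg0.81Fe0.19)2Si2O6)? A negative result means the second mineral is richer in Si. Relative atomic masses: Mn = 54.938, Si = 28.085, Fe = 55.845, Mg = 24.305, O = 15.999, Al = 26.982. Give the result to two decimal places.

-9.43 percentage points

Si in (Mn0.48Fe0.52)3Al2Si3O12: molar mass 496.436 g/mol; 3×28.085 = 84.255 g → 16.97 wt%.
Si in (Mg0.81Fe0.19)2Si2O6: molar mass 212.759 g/mol; 2×28.085 = 56.170 g → 26.40 wt%.
Difference = 16.97 − 26.40 = -9.43 percentage points.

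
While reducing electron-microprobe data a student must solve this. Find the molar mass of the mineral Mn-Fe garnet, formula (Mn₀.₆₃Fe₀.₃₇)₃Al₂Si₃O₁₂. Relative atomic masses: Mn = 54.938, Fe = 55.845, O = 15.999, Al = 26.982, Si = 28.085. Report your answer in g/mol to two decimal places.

The formula mass is the sum 1.89*54.938 + 1.11*55.845 + 2*26.982 + 3*28.085 + 12*15.999.

496.03 g/mol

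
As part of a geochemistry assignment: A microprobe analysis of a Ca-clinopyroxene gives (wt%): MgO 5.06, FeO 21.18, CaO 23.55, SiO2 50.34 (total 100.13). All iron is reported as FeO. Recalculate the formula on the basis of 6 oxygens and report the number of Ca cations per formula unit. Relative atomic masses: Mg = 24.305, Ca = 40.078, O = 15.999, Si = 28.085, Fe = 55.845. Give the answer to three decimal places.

1.001 Ca apfu

MgO: 5.06/40.304 = 0.12555 mol → 0.12555 mol Mg, 0.12555 mol O.
FeO: 21.18/71.844 = 0.29481 mol → 0.29481 mol Fe, 0.29481 mol O.
CaO: 23.55/56.077 = 0.41996 mol → 0.41996 mol Ca, 0.41996 mol O.
SiO2: 50.34/60.083 = 0.83784 mol → 0.83784 mol Si, 1.67568 mol O.
Total oxygen = 2.51600 mol. Normalization factor = 6/2.51600 = 2.38474.
Ca per 6 O = 0.41996 × 2.38474 = 1.001.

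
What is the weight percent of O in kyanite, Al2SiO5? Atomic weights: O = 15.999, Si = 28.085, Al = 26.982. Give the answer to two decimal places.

Formula mass = 2×26.982 + 1×28.085 + 5×15.999 = 162.044 g/mol, of which 79.995 g is O.
So O makes up 79.995/162.044 = 0.4937 of the mass, i.e. 49.37%.

49.37 mass %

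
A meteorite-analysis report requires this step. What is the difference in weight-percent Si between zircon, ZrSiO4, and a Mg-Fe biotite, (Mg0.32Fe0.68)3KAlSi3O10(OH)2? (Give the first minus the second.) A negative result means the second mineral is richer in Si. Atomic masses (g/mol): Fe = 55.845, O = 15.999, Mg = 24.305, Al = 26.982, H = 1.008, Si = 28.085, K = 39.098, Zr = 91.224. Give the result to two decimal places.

-2.17 percentage points

M(ZrSiO4) = 183.305 g/mol, so wt% Si = 28.085/183.305 × 100 = 15.32%.
M((Mg0.32Fe0.68)3KAlSi3O10(OH)2) = 481.596 g/mol, so wt% Si = 84.255/481.596 × 100 = 17.49%.
15.32 − 17.49 = -2.17 pp.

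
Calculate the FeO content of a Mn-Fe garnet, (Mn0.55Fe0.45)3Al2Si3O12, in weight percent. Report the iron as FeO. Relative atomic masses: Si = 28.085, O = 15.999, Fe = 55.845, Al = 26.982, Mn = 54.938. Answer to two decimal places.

19.54 wt%

M((Mn0.55Fe0.45)3Al2Si3O12) = 496.245 g/mol; M(FeO) = 71.844 g/mol.
Moles FeO per formula unit = 1.35 Fe ÷ 1 = 1.3500.
FeO fraction = (1.3500 × 71.844) / 496.245 = 96.989/496.245 = 0.1954.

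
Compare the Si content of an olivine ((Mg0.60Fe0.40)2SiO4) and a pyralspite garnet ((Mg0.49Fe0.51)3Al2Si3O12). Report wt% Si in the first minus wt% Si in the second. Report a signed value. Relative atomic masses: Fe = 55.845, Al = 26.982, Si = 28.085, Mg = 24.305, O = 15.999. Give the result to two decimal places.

-1.74 percentage points

Si in (Mg0.60Fe0.40)2SiO4: molar mass 165.923 g/mol; 1×28.085 = 28.085 g → 16.93 wt%.
Si in (Mg0.49Fe0.51)3Al2Si3O12: molar mass 451.378 g/mol; 3×28.085 = 84.255 g → 18.67 wt%.
Difference = 16.93 − 18.67 = -1.74 percentage points.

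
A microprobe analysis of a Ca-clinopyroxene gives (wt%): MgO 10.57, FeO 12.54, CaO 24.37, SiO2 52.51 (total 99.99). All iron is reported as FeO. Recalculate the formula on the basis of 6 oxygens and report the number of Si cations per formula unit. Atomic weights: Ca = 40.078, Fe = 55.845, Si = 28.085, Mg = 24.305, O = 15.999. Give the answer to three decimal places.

MgO: 10.57/40.304 = 0.26226 mol → 0.26226 mol Mg, 0.26226 mol O.
FeO: 12.54/71.844 = 0.17454 mol → 0.17454 mol Fe, 0.17454 mol O.
CaO: 24.37/56.077 = 0.43458 mol → 0.43458 mol Ca, 0.43458 mol O.
SiO2: 52.51/60.083 = 0.87396 mol → 0.87396 mol Si, 1.74792 mol O.
Total oxygen = 2.61930 mol. Normalization factor = 6/2.61930 = 2.29069.
Si per 6 O = 0.87396 × 2.29069 = 2.002.

2.002 Si apfu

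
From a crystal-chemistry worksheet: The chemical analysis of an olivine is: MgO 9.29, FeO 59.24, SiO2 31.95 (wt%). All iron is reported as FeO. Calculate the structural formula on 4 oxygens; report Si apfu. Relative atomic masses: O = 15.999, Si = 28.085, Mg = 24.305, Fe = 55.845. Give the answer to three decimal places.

MgO: 9.29/40.304 = 0.23050 mol → 0.23050 mol Mg, 0.23050 mol O.
FeO: 59.24/71.844 = 0.82456 mol → 0.82456 mol Fe, 0.82456 mol O.
SiO2: 31.95/60.083 = 0.53176 mol → 0.53176 mol Si, 1.06352 mol O.
Total oxygen = 2.11858 mol. Normalization factor = 4/2.11858 = 1.88806.
Si per 4 O = 0.53176 × 1.88806 = 1.004.

1.004 Si apfu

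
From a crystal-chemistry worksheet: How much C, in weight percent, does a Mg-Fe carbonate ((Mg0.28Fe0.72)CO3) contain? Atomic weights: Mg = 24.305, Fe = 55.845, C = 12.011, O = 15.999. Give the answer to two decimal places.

11.22 weight percent

Molar mass of (Mg0.28Fe0.72)CO3: 0.28×24.305 + 0.72×55.845 + 1×12.011 + 3×15.999 = 107.022 g/mol.
Mass of C per formula unit: 1 × 12.011 = 12.011 g.
Weight fraction C = 12.011 / 107.022 = 0.1122.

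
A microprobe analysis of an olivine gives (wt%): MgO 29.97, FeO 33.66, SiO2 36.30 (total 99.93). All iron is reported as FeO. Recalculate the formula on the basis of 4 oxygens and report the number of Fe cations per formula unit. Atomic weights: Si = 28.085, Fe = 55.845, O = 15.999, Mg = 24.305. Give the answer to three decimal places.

0.774 Fe apfu

29.97 wt% MgO ÷ 40.304 g/mol = 0.74360 mol, giving 0.74360 Mg and 0.74360 O.
33.66 wt% FeO ÷ 71.844 g/mol = 0.46852 mol, giving 0.46852 Fe and 0.46852 O.
36.30 wt% SiO2 ÷ 60.083 g/mol = 0.60416 mol, giving 0.60416 Si and 1.20832 O.
Oxygen sums to 2.42044; scaling by 4/2.42044 = 1.65259 puts the formula on 4 O.
Fe: 0.46852 × 1.65259 = 0.774 atoms per formula unit.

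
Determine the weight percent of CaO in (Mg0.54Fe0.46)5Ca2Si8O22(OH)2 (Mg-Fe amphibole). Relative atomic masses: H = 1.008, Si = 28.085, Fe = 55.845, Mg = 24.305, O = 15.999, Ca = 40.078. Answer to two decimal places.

12.67 wt%

M((Mg0.54Fe0.46)5Ca2Si8O22(OH)2) = 884.895 g/mol; M(CaO) = 56.077 g/mol.
Moles CaO per formula unit = 2 Ca ÷ 1 = 2.0000.
CaO fraction = (2.0000 × 56.077) / 884.895 = 112.154/884.895 = 0.1267.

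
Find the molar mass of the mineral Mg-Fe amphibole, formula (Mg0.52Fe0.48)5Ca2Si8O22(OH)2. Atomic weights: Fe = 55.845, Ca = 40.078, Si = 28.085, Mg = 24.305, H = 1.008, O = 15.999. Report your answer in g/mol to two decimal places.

M = 2.60(24.305) + 2.40(55.845) + 2(40.078) + 8(28.085) + 24(15.999) + 2(1.008)

888.05 g/mol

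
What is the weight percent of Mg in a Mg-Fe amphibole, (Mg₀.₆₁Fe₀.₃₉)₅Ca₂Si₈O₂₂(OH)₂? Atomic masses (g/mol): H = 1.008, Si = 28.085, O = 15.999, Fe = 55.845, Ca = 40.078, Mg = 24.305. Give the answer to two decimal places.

Formula mass = 3.05·24.305 + 1.95·55.845 + 2·40.078 + 8·28.085 + 24·15.999 + 2·1.008 = 873.856 g/mol, of which 74.130 g is Mg.
So Mg makes up 74.130/873.856 = 0.0848 of the mass, i.e. 8.48%.

8.48 weight percent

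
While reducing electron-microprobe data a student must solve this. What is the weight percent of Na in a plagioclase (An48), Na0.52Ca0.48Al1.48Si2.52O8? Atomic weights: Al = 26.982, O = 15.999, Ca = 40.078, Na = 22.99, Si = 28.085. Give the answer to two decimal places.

Formula mass = 0.52*22.99 + 0.48*40.078 + 1.48*26.982 + 2.52*28.085 + 8*15.999 = 269.892 g/mol, of which 11.955 g is Na.
So Na makes up 11.955/269.892 = 0.0443 of the mass, i.e. 4.43%.

4.43 weight percent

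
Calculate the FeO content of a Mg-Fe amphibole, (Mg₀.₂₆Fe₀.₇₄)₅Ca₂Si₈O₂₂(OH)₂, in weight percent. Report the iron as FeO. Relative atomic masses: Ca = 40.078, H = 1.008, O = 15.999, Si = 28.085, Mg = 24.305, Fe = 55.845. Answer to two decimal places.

28.61 wt%

Molar mass of (Mg₀.₂₆Fe₀.₇₄)₅Ca₂Si₈O₂₂(OH)₂ = 1.30*24.305 + 3.70*55.845 + 2*40.078 + 8*28.085 + 24*15.999 + 2*1.008 = 929.051 g/mol.
Each formula unit contains 3.70 Fe, equivalent to 3.70/1 = 3.7000 mol FeO.
M(FeO) = 1×55.845 + 1×15.999 = 71.844 g/mol.
Mass of FeO per formula unit = 3.7000 × 71.844 = 265.823 g.
FeO wt% = 265.823 / 929.051 × 100 = 28.61%.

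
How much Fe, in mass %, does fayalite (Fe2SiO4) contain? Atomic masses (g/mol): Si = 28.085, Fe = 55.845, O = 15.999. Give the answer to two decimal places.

54.81 mass %

Formula mass = 2*55.845 + 1*28.085 + 4*15.999 = 203.771 g/mol, of which 111.690 g is Fe.
So Fe makes up 111.690/203.771 = 0.5481 of the mass, i.e. 54.81%.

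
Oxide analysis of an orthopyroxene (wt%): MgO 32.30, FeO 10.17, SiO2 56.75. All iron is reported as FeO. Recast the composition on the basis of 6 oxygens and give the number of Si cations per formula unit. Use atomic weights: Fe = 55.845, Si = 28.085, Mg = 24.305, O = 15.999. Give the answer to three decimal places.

MgO: 32.30/40.304 = 0.80141 mol → 0.80141 mol Mg, 0.80141 mol O.
FeO: 10.17/71.844 = 0.14156 mol → 0.14156 mol Fe, 0.14156 mol O.
SiO2: 56.75/60.083 = 0.94453 mol → 0.94453 mol Si, 1.88906 mol O.
Total oxygen = 2.83203 mol. Normalization factor = 6/2.83203 = 2.11862.
Si per 6 O = 0.94453 × 2.11862 = 2.001.

2.001 Si apfu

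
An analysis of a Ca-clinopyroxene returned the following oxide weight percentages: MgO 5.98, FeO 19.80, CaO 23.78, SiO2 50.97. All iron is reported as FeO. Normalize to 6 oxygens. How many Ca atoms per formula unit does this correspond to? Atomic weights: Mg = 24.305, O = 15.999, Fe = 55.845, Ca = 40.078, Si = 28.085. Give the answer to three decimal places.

1.000 Ca apfu

MgO (M=40.304): mol = 0.14837; Mg = 0.14837, O = 0.14837.
FeO (M=71.844): mol = 0.27560; Fe = 0.27560, O = 0.27560.
CaO (M=56.077): mol = 0.42406; Ca = 0.42406, O = 0.42406.
SiO2 (M=60.083): mol = 0.84833; Si = 0.84833, O = 1.69666.
ΣO = 2.54469; factor = 6/ΣO = 2.35785.
Ca apfu = 0.42406 × 2.35785 = 1.000.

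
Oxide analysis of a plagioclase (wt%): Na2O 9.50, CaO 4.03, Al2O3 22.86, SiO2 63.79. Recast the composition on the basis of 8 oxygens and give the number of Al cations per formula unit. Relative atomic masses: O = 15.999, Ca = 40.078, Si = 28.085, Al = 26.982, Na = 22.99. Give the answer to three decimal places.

1.187 Al apfu

9.50 wt% Na2O ÷ 61.979 g/mol = 0.15328 mol, giving 0.30656 Na and 0.15328 O.
4.03 wt% CaO ÷ 56.077 g/mol = 0.07187 mol, giving 0.07187 Ca and 0.07187 O.
22.86 wt% Al2O3 ÷ 101.961 g/mol = 0.22420 mol, giving 0.44840 Al and 0.67260 O.
63.79 wt% SiO2 ÷ 60.083 g/mol = 1.06170 mol, giving 1.06170 Si and 2.12340 O.
Oxygen sums to 3.02115; scaling by 8/3.02115 = 2.64800 puts the formula on 8 O.
Al: 0.44840 × 2.64800 = 1.187 atoms per formula unit.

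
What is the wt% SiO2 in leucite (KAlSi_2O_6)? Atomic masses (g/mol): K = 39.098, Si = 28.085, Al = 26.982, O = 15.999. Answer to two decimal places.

M(KAlSi_2O_6) = 218.244 g/mol; M(SiO2) = 60.083 g/mol.
Moles SiO2 per formula unit = 2 Si ÷ 1 = 2.0000.
SiO2 fraction = (2.0000 × 60.083) / 218.244 = 120.166/218.244 = 0.5506.

55.06 wt%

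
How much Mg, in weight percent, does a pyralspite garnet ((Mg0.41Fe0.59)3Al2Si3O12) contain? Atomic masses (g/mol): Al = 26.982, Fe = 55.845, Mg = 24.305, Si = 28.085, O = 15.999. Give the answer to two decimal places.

6.51 weight percent

Molar mass of (Mg0.41Fe0.59)3Al2Si3O12: 1.23·24.305 + 1.77·55.845 + 2·26.982 + 3·28.085 + 12·15.999 = 458.948 g/mol.
Mass of Mg per formula unit: 1.23 × 24.305 = 29.895 g.
Weight fraction Mg = 29.895 / 458.948 = 0.0651.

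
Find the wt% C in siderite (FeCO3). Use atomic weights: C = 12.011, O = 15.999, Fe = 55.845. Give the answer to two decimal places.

Molar mass of FeCO3: 1×55.845 + 1×12.011 + 3×15.999 = 115.853 g/mol.
Mass of C per formula unit: 1 × 12.011 = 12.011 g.
Weight fraction C = 12.011 / 115.853 = 0.1037.

10.37 weight percent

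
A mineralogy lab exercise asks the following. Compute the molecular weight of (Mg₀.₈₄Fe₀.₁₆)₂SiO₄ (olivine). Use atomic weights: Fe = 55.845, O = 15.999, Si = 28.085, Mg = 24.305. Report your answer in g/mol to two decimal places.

150.78 g/mol

The formula mass is the sum 1.68×24.305 + 0.32×55.845 + 1×28.085 + 4×15.999.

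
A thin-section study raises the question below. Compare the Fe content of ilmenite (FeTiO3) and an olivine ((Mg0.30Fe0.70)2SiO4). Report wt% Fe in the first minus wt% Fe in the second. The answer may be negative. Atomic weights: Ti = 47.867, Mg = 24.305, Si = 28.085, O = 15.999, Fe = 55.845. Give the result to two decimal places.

-5.49 percentage points

M(FeTiO3) = 151.709 g/mol, so wt% Fe = 55.845/151.709 × 100 = 36.81%.
M((Mg0.30Fe0.70)2SiO4) = 184.847 g/mol, so wt% Fe = 78.183/184.847 × 100 = 42.30%.
36.81 − 42.30 = -5.49 pp.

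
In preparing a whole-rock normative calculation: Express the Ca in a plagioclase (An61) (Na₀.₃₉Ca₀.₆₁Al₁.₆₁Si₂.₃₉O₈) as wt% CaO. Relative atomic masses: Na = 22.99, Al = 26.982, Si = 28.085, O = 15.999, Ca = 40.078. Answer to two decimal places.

M(Na₀.₃₉Ca₀.₆₁Al₁.₆₁Si₂.₃₉O₈) = 271.970 g/mol; M(CaO) = 56.077 g/mol.
Moles CaO per formula unit = 0.61 Ca ÷ 1 = 0.6100.
CaO fraction = (0.6100 × 56.077) / 271.970 = 34.207/271.970 = 0.1258.

12.58 wt%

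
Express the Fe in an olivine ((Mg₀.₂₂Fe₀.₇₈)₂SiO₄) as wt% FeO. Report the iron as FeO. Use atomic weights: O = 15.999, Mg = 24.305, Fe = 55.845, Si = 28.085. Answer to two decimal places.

M((Mg₀.₂₂Fe₀.₇₈)₂SiO₄) = 189.893 g/mol; M(FeO) = 71.844 g/mol.
Moles FeO per formula unit = 1.56 Fe ÷ 1 = 1.5600.
FeO fraction = (1.5600 × 71.844) / 189.893 = 112.077/189.893 = 0.5902.

59.02 wt%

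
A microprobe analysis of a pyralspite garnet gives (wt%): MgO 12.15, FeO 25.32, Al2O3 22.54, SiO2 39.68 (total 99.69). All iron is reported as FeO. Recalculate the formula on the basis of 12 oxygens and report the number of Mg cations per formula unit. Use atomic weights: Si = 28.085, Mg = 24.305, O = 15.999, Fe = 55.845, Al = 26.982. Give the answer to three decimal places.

1.371 Mg apfu

MgO (M=40.304): mol = 0.30146; Mg = 0.30146, O = 0.30146.
FeO (M=71.844): mol = 0.35243; Fe = 0.35243, O = 0.35243.
Al2O3 (M=101.961): mol = 0.22106; Al = 0.44212, O = 0.66318.
SiO2 (M=60.083): mol = 0.66042; Si = 0.66042, O = 1.32084.
ΣO = 2.63791; factor = 12/ΣO = 4.54906.
Mg apfu = 0.30146 × 4.54906 = 1.371.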